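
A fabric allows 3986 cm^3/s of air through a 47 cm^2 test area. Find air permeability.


Formula: Air Permeability = Airflow / Test Area
AP = 3986 cm^3/s / 47 cm^2
AP = 84.8 cm^3/s/cm^2

84.8 cm^3/s/cm^2


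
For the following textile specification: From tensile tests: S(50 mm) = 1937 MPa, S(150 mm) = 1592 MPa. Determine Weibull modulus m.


Formula: m = ln(L1/L2) / ln(S2/S1)
Step 1: ln(L1/L2) = ln(50/150) = -1.09861
Step 2: S2/S1 = 1592/1937 = 0.82189
Step 3: ln(S2/S1) = ln(0.82189) = -0.19615
Step 4: m = -1.09861 / -0.19615 = 5.60

5.60 (Weibull m)


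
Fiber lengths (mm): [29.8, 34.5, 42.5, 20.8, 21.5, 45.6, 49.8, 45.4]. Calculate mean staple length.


Formula: Mean = sum of lengths / count
Sum = 29.8 + 34.5 + 42.5 + 20.8 + 21.5 + 45.6 + 49.8 + 45.4
Sum = 289.9 mm
Mean = 289.9 / 8 = 36.24 mm

36.24 mm


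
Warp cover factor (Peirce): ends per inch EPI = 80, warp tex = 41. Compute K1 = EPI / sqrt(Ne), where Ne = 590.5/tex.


Formula: K1 = EPI / sqrt(Ne), with Ne = 590.5 / tex_warp
Step 1: Ne = 590.5 / 41 = 14.402
Step 2: sqrt(Ne) = sqrt(14.402) = 3.795
Step 3: K1 = 80 / 3.795 = 21.1

21.1


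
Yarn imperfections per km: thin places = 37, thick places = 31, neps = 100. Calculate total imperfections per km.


Formula: Total = thin places + thick places + neps
Total = 37 + 31 + 100
Total = 168 imperfections/km

168 imperfections/km


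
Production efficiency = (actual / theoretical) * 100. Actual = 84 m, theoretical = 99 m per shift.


Formula: Efficiency% = (Actual output / Theoretical output) * 100
Efficiency% = (84 / 99) * 100
Efficiency% = 0.848485 * 100 = 84.8485% ≈ 84.8%

84.8%


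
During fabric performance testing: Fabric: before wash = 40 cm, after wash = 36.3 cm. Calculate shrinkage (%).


Formula: Shrinkage% = ((L_before - L_after) / L_before) * 100
Step 1: Shrinkage = 40 - 36.3 = 3.7 cm
Step 2: Shrinkage% = (3.7 / 40) * 100
Step 3: Shrinkage% = 0.0925 * 100 = 9.25% ≈ 9.3%

9.3%


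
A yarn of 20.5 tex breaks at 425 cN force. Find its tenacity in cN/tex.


Formula: Tenacity = Breaking force / Linear density
Tenacity = 425 cN / 20.5 tex
Tenacity = 20.73 cN/tex

20.73 cN/tex


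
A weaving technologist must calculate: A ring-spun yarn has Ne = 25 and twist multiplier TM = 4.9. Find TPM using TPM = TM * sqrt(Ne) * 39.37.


Formula: TPM = TM * sqrt(Ne) * 39.37
Step 1: sqrt(Ne) = sqrt(25) = 5
Step 2: TM * sqrt(Ne) = 4.9 * 5 = 24.5
Step 3: TPM = 24.5 * 39.37 = 965 twists/m

965 twists/m


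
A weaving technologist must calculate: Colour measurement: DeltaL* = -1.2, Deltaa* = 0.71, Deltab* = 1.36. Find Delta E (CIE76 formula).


Formula: Delta E = sqrt(dL*^2 + da*^2 + db*^2)
Step 1: dL*^2 = (-1.2)^2 = 1.44
Step 2: da*^2 = 0.71^2 = 0.5041
Step 3: db*^2 = 1.36^2 = 1.8496
Step 4: Sum = 1.44 + 0.5041 + 1.8496 = 3.7937
Step 5: Delta E = sqrt(3.7937) = 1.95

1.95 Delta E


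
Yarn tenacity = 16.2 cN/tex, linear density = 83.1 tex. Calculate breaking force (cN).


Formula: Breaking force = Tenacity * Linear density
F = 16.2 cN/tex * 83.1 tex
F = 1346.22 cN

1346.22 cN


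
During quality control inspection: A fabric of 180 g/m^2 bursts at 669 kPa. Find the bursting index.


Formula: Bursting Index = Bursting Strength / Fabric GSM
BI = 669 kPa / 180 g/m^2
BI = 3.717 kPa/(g/m^2)

3.717 kPa/(g/m^2)


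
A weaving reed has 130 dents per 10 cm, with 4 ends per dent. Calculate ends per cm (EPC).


Formula: EPC = (dents per 10 cm * ends per dent) / 10
Step 1: Total ends per 10 cm = 130 * 4 = 520
Step 2: EPC = 520 / 10 = 52.0 ends/cm

52.0 ends/cm


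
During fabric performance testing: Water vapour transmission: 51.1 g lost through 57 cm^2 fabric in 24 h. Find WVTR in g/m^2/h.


Formula: WVTR = mass_loss / (area * time)
Step 1: Convert area: 57 cm^2 = 0.0057 m^2
Step 2: WVTR = 51.1 g / (0.0057 m^2 * 24 h)
Step 3: WVTR = 51.1 / 0.1368 = 373.5 g/m^2/h

373.5 g/m^2/h


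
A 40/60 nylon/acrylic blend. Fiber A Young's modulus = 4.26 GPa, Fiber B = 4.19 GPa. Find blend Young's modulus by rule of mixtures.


Formula: Blend property = (fraction_A * property_A) + (fraction_B * property_B)
Step 1: Contribution A = 40/100 * 4.26 GPa = 1.704 GPa
Step 2: Contribution B = 60/100 * 4.19 GPa = 2.514 GPa
Step 3: Blend Young's modulus = 1.704 + 2.514 = 4.218 GPa

4.218 GPa


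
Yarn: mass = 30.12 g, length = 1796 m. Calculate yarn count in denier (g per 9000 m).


Formula: den = (mass_g / length_m) * 9000
Substituting: den = (30.12 / 1796) * 9000
Intermediate: 30.12 / 1796 = 0.0167706 g/m
den = 0.0167706 * 9000 = 150.9 denier

150.9 denier


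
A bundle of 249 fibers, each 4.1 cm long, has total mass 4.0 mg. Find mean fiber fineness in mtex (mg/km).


Formula: fineness (mtex) = mass (mg) / total length (km) = (mass_mg / total_length_m) * 1000
Step 1: Convert fiber length: 4.1 cm = 0.041 m
Step 2: Total fiber length = 249 * 0.041 = 10.209 m
Step 3: Linear density = 4.0 mg / 10.209 m = 0.3918 mg/m
Step 4: fineness = 0.3918 * 1000 = 391.8 mtex

391.8 mtex


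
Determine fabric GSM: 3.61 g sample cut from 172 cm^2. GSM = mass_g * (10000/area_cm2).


Formula: GSM = mass_g / area_m2
Step 1: Convert area: 172 cm^2 = 172 / 10000 = 0.0172 m^2
Step 2: GSM = 3.61 g / 0.0172 m^2 = 209.9 g/m^2

209.9 g/m^2


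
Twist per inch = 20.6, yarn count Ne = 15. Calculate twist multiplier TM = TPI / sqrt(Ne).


Formula: TM = TPI / sqrt(Ne)
Step 1: sqrt(Ne) = sqrt(15) = 3.873
Step 2: TM = 20.6 / 3.873 = 5.32

5.32 TM


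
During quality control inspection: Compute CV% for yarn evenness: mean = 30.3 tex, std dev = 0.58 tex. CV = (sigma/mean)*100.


Formula: CV% = (standard deviation / mean) * 100
Step 1: Ratio = 0.58 / 30.3 = 0.019142
Step 2: CV% = 0.019142 * 100 = 1.9142% ≈ 1.9%

1.9%


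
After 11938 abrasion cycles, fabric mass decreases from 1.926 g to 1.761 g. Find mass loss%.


Formula: Mass loss% = ((m_before - m_after) / m_before) * 100
Step 1: Mass loss = 1.926 - 1.761 = 0.165 g
Step 2: Ratio = 0.165 / 1.926 = 0.0856698
Step 3: Mass loss% = 0.0856698 * 100 = 8.56698% ≈ 8.57%

8.57%


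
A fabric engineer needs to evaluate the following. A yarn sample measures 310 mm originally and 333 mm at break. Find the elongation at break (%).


Formula: Elongation (%) = ((L_break - L0) / L0) * 100
Step 1: Extension = 333 - 310 = 23 mm
Step 2: Elongation = (23 / 310) * 100
Step 3: Elongation = 0.074194 * 100 = 7.4194% ≈ 7.4%

7.4%


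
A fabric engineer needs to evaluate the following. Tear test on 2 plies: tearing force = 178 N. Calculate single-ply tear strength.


Formula: Per-ply strength = Total force / Number of plies
Per-ply = 178 N / 2
Per-ply = 89 N

89 N


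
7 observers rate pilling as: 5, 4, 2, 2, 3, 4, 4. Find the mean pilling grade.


Formula: Mean = sum / count
Sum = 5 + 4 + 2 + 2 + 3 + 4 + 4 = 24
Mean = 24 / 7 = 3.4

3.4


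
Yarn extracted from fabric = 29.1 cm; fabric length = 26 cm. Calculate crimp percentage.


Formula: Crimp% = ((L_yarn - L_fabric) / L_fabric) * 100
Step 1: Extension = 29.1 - 26 = 3.1 cm
Step 2: Crimp% = (3.1 / 26) * 100
Step 3: Crimp% = 0.119231 * 100 = 11.9231% ≈ 11.9%

11.9%


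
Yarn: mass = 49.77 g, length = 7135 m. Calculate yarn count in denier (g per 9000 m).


Formula: den = (mass_g / length_m) * 9000
Substituting: den = (49.77 / 7135) * 9000
Intermediate: 49.77 / 7135 = 0.00697547 g/m
den = 0.00697547 * 9000 = 62.8 denier

62.8 denier


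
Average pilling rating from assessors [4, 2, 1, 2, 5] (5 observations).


Formula: Mean = sum / count
Sum = 4 + 2 + 1 + 2 + 5 = 14
Mean = 14 / 5 = 2.8

2.8


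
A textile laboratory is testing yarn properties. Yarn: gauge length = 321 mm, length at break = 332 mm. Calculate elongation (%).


Formula: Elongation (%) = ((L_break - L0) / L0) * 100
Step 1: Extension = 332 - 321 = 11 mm
Step 2: Elongation = (11 / 321) * 100
Step 3: Elongation = 0.034268 * 100 = 3.4268% ≈ 3.4%

3.4%


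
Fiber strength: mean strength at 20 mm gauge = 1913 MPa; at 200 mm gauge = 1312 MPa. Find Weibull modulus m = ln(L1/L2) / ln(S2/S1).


Formula: m = ln(L1/L2) / ln(S2/S1)
Step 1: ln(L1/L2) = ln(20/200) = -2.30259
Step 2: S2/S1 = 1312/1913 = 0.68583
Step 3: ln(S2/S1) = ln(0.68583) = -0.37713
Step 4: m = -2.30259 / -0.37713 = 6.11

6.11 (Weibull m)


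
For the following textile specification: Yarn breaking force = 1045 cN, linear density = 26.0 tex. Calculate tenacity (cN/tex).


Formula: Tenacity = Breaking force / Linear density
Tenacity = 1045 cN / 26.0 tex
Tenacity = 40.19 cN/tex

40.19 cN/tex


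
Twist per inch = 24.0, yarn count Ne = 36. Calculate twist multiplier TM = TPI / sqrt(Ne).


Formula: TM = TPI / sqrt(Ne)
Step 1: sqrt(Ne) = sqrt(36) = 6
Step 2: TM = 24.0 / 6 = 4.00

4.00 TM


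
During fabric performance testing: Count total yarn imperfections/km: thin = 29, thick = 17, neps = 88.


Formula: Total = thin places + thick places + neps
Total = 29 + 17 + 88
Total = 134 imperfections/km

134 imperfections/km


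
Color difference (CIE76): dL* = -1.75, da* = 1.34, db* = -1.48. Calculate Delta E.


Formula: Delta E = sqrt(dL*^2 + da*^2 + db*^2)
Step 1: dL*^2 = (-1.75)^2 = 3.0625
Step 2: da*^2 = 1.34^2 = 1.7956
Step 3: db*^2 = (-1.48)^2 = 2.1904
Step 4: Sum = 3.0625 + 1.7956 + 2.1904 = 7.0485
Step 5: Delta E = sqrt(7.0485) = 2.65

2.65 Delta E


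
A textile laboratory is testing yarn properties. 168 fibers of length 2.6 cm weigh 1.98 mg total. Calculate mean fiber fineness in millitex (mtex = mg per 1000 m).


Formula: fineness (mtex) = mass (mg) / total length (km) = (mass_mg / total_length_m) * 1000
Step 1: Convert fiber length: 2.6 cm = 0.026 m
Step 2: Total fiber length = 168 * 0.026 = 4.368 m
Step 3: Linear density = 1.98 mg / 4.368 m = 0.4533 mg/m
Step 4: fineness = 0.4533 * 1000 = 453.3 mtex

453.3 mtex


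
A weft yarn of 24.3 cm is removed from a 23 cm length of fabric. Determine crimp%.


Formula: Crimp% = ((L_yarn - L_fabric) / L_fabric) * 100
Step 1: Extension = 24.3 - 23 = 1.3 cm
Step 2: Crimp% = (1.3 / 23) * 100
Step 3: Crimp% = 0.056522 * 100 = 5.6522% ≈ 5.7%

5.7%


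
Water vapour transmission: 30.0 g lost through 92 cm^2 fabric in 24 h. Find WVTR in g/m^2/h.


Formula: WVTR = mass_loss / (area * time)
Step 1: Convert area: 92 cm^2 = 0.0092 m^2
Step 2: WVTR = 30.0 g / (0.0092 m^2 * 24 h)
Step 3: WVTR = 30.0 / 0.2208 = 135.9 g/m^2/h

135.9 g/m^2/h


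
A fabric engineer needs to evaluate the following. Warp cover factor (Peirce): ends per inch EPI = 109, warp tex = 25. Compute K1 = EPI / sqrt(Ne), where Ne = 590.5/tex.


Formula: K1 = EPI / sqrt(Ne), with Ne = 590.5 / tex_warp
Step 1: Ne = 590.5 / 25 = 23.62
Step 2: sqrt(Ne) = sqrt(23.62) = 4.86
Step 3: K1 = 109 / 4.86 = 22.4

22.4


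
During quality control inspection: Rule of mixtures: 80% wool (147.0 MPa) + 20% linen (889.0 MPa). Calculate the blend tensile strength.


Formula: Blend property = (fraction_A * property_A) + (fraction_B * property_B)
Step 1: Contribution A = 80/100 * 147.0 MPa = 117.6 MPa
Step 2: Contribution B = 20/100 * 889.0 MPa = 177.8 MPa
Step 3: Blend tensile strength = 117.6 + 177.8 = 295.4 MPa

295.4 MPa


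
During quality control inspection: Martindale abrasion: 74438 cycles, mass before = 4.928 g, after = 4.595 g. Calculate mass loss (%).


Formula: Mass loss% = ((m_before - m_after) / m_before) * 100
Step 1: Mass loss = 4.928 - 4.595 = 0.333 g
Step 2: Ratio = 0.333 / 4.928 = 0.0675731
Step 3: Mass loss% = 0.0675731 * 100 = 6.75731% ≈ 6.76%

6.76%


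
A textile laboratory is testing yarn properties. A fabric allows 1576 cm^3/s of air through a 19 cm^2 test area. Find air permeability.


Formula: Air Permeability = Airflow / Test Area
AP = 1576 cm^3/s / 19 cm^2
AP = 82.9 cm^3/s/cm^2

82.9 cm^3/s/cm^2


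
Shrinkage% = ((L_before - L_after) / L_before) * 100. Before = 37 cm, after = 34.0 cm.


Formula: Shrinkage% = ((L_before - L_after) / L_before) * 100
Step 1: Shrinkage = 37 - 34.0 = 3.0 cm
Step 2: Shrinkage% = (3.0 / 37) * 100
Step 3: Shrinkage% = 0.081081 * 100 = 8.1081% ≈ 8.1%

8.1%


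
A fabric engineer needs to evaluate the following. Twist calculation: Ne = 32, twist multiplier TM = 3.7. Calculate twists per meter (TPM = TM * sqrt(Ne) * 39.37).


Formula: TPM = TM * sqrt(Ne) * 39.37
Step 1: sqrt(Ne) = sqrt(32) = 5.6569
Step 2: TM * sqrt(Ne) = 3.7 * 5.6569 = 20.9305
Step 3: TPM = 20.9305 * 39.37 = 824 twists/m

824 twists/m


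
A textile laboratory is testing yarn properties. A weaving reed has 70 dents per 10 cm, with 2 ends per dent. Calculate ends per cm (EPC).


Formula: EPC = (dents per 10 cm * ends per dent) / 10
Step 1: Total ends per 10 cm = 70 * 2 = 140
Step 2: EPC = 140 / 10 = 14.0 ends/cm

14.0 ends/cm


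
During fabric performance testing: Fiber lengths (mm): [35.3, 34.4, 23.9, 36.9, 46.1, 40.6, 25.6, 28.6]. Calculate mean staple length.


Formula: Mean = sum of lengths / count
Sum = 35.3 + 34.4 + 23.9 + 36.9 + 46.1 + 40.6 + 25.6 + 28.6
Sum = 271.4 mm
Mean = 271.4 / 8 = 33.93 mm

33.93 mm


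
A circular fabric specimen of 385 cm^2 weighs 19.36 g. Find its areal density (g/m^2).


Formula: GSM = mass_g / area_m2
Step 1: Convert area: 385 cm^2 = 385 / 10000 = 0.0385 m^2
Step 2: GSM = 19.36 g / 0.0385 m^2 = 502.9 g/m^2

502.9 g/m^2


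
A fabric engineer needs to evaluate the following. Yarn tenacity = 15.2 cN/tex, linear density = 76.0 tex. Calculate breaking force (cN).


Formula: Breaking force = Tenacity * Linear density
F = 15.2 cN/tex * 76.0 tex
F = 1155.20 cN

1155.20 cN


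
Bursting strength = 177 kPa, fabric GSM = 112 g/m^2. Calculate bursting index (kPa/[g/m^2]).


Formula: Bursting Index = Bursting Strength / Fabric GSM
BI = 177 kPa / 112 g/m^2
BI = 1.580 kPa/(g/m^2)

1.580 kPa/(g/m^2)


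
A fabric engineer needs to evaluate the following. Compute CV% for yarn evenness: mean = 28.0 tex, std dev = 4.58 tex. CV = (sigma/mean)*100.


Formula: CV% = (standard deviation / mean) * 100
Step 1: Ratio = 4.58 / 28.0 = 0.163571
Step 2: CV% = 0.163571 * 100 = 16.3571% ≈ 16.4%

16.4%


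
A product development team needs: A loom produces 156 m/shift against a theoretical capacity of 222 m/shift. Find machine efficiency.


Formula: Efficiency% = (Actual output / Theoretical output) * 100
Efficiency% = (156 / 222) * 100
Efficiency% = 0.702703 * 100 = 70.2703% ≈ 70.3%

70.3%


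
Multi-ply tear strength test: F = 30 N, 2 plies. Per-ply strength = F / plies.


Formula: Per-ply strength = Total force / Number of plies
Per-ply = 30 N / 2
Per-ply = 15 N

15 N


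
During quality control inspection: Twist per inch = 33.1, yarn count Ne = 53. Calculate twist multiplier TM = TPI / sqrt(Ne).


Formula: TM = TPI / sqrt(Ne)
Step 1: sqrt(Ne) = sqrt(53) = 7.2801
Step 2: TM = 33.1 / 7.2801 = 4.55

4.55 TM


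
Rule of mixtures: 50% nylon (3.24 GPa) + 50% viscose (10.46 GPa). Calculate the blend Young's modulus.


Formula: Blend property = (fraction_A * property_A) + (fraction_B * property_B)
Step 1: Contribution A = 50/100 * 3.24 GPa = 1.62 GPa
Step 2: Contribution B = 50/100 * 10.46 GPa = 5.23 GPa
Step 3: Blend Young's modulus = 1.62 + 5.23 = 6.85 GPa

6.85 GPa


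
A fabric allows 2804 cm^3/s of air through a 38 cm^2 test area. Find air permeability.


Formula: Air Permeability = Airflow / Test Area
AP = 2804 cm^3/s / 38 cm^2
AP = 73.8 cm^3/s/cm^2

73.8 cm^3/s/cm^2


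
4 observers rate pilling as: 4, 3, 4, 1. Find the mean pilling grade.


Formula: Mean = sum / count
Sum = 4 + 3 + 4 + 1 = 12
Mean = 12 / 4 = 3.0

3.0


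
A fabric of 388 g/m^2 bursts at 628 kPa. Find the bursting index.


Formula: Bursting Index = Bursting Strength / Fabric GSM
BI = 628 kPa / 388 g/m^2
BI = 1.619 kPa/(g/m^2)

1.619 kPa/(g/m^2)


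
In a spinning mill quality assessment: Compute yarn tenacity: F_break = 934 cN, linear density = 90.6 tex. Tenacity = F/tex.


Formula: Tenacity = Breaking force / Linear density
Tenacity = 934 cN / 90.6 tex
Tenacity = 10.31 cN/tex

10.31 cN/tex


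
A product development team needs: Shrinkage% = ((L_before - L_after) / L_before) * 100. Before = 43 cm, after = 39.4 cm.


Formula: Shrinkage% = ((L_before - L_after) / L_before) * 100
Step 1: Shrinkage = 43 - 39.4 = 3.6 cm
Step 2: Shrinkage% = (3.6 / 43) * 100
Step 3: Shrinkage% = 0.083721 * 100 = 8.3721% ≈ 8.4%

8.4%


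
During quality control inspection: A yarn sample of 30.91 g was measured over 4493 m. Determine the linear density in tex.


Formula: Tex = (mass_g / length_m) * 1000
Substituting: Tex = (30.91 / 4493) * 1000
Intermediate: 30.91 / 4493 = 0.00687959 g/m
Tex = 0.00687959 * 1000 = 6.88 tex

6.88 tex


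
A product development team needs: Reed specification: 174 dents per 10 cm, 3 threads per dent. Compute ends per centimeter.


Formula: EPC = (dents per 10 cm * ends per dent) / 10
Step 1: Total ends per 10 cm = 174 * 3 = 522
Step 2: EPC = 522 / 10 = 52.2 ends/cm

52.2 ends/cm


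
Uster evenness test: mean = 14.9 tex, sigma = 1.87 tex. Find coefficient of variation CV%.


Formula: CV% = (standard deviation / mean) * 100
Step 1: Ratio = 1.87 / 14.9 = 0.125503
Step 2: CV% = 0.125503 * 100 = 12.5503% ≈ 12.6%

12.6%


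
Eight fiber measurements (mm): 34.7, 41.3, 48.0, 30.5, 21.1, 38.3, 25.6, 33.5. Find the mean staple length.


Formula: Mean = sum of lengths / count
Sum = 34.7 + 41.3 + 48.0 + 30.5 + 21.1 + 38.3 + 25.6 + 33.5
Sum = 273.0 mm
Mean = 273.0 / 8 = 34.13 mm

34.13 mm


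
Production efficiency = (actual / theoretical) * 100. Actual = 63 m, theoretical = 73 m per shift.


Formula: Efficiency% = (Actual output / Theoretical output) * 100
Efficiency% = (63 / 73) * 100
Efficiency% = 0.863014 * 100 = 86.3014% ≈ 86.3%

86.3%


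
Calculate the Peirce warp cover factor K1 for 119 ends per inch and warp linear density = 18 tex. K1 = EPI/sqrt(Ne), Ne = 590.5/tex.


Formula: K1 = EPI / sqrt(Ne), with Ne = 590.5 / tex_warp
Step 1: Ne = 590.5 / 18 = 32.806
Step 2: sqrt(Ne) = sqrt(32.806) = 5.7277
Step 3: K1 = 119 / 5.7277 = 20.8

20.8


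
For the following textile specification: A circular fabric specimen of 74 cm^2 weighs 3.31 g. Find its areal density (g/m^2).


Formula: GSM = mass_g / area_m2
Step 1: Convert area: 74 cm^2 = 74 / 10000 = 0.0074 m^2
Step 2: GSM = 3.31 g / 0.0074 m^2 = 447.3 g/m^2

447.3 g/m^2


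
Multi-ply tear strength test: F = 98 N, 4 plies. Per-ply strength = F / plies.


Formula: Per-ply strength = Total force / Number of plies
Per-ply = 98 N / 4
Per-ply = 24.5 N

24.5 N


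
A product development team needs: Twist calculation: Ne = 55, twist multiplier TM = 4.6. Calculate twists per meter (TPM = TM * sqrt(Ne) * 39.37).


Formula: TPM = TM * sqrt(Ne) * 39.37
Step 1: sqrt(Ne) = sqrt(55) = 7.4162
Step 2: TM * sqrt(Ne) = 4.6 * 7.4162 = 34.1145
Step 3: TPM = 34.1145 * 39.37 = 1343 twists/m

1343 twists/m


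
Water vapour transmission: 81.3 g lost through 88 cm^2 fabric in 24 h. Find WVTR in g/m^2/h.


Formula: WVTR = mass_loss / (area * time)
Step 1: Convert area: 88 cm^2 = 0.0088 m^2
Step 2: WVTR = 81.3 g / (0.0088 m^2 * 24 h)
Step 3: WVTR = 81.3 / 0.2112 = 384.9 g/m^2/h

384.9 g/m^2/h


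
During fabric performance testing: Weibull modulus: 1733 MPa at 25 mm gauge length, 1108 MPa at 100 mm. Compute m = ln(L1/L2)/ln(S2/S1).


Formula: m = ln(L1/L2) / ln(S2/S1)
Step 1: ln(L1/L2) = ln(25/100) = -1.38629
Step 2: S2/S1 = 1108/1733 = 0.63935
Step 3: ln(S2/S1) = ln(0.63935) = -0.44730
Step 4: m = -1.38629 / -0.44730 = 3.10

3.10 (Weibull m)


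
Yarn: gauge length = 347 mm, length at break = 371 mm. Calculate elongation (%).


Formula: Elongation (%) = ((L_break - L0) / L0) * 100
Step 1: Extension = 371 - 347 = 24 mm
Step 2: Elongation = (24 / 347) * 100
Step 3: Elongation = 0.069164 * 100 = 6.9164% ≈ 6.9%

6.9%


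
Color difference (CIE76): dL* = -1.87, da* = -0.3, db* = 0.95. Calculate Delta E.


Formula: Delta E = sqrt(dL*^2 + da*^2 + db*^2)
Step 1: dL*^2 = (-1.87)^2 = 3.4969
Step 2: da*^2 = (-0.3)^2 = 0.09
Step 3: db*^2 = 0.95^2 = 0.9025
Step 4: Sum = 3.4969 + 0.09 + 0.9025 = 4.4894
Step 5: Delta E = sqrt(4.4894) = 2.12

2.12 Delta E


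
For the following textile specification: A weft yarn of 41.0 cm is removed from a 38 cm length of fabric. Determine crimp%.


Formula: Crimp% = ((L_yarn - L_fabric) / L_fabric) * 100
Step 1: Extension = 41.0 - 38 = 3.0 cm
Step 2: Crimp% = (3.0 / 38) * 100
Step 3: Crimp% = 0.078947 * 100 = 7.8947% ≈ 7.9%

7.9%


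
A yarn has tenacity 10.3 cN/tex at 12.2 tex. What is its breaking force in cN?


Formula: Breaking force = Tenacity * Linear density
F = 10.3 cN/tex * 12.2 tex
F = 125.66 cN

125.66 cN


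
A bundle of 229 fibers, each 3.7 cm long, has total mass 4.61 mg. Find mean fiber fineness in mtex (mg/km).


Formula: fineness (mtex) = mass (mg) / total length (km) = (mass_mg / total_length_m) * 1000
Step 1: Convert fiber length: 3.7 cm = 0.037 m
Step 2: Total fiber length = 229 * 0.037 = 8.473 m
Step 3: Linear density = 4.61 mg / 8.473 m = 0.5441 mg/m
Step 4: fineness = 0.5441 * 1000 = 544.1 mtex

544.1 mtex


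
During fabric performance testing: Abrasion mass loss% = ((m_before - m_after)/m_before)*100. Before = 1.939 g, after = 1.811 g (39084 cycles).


Formula: Mass loss% = ((m_before - m_after) / m_before) * 100
Step 1: Mass loss = 1.939 - 1.811 = 0.128 g
Step 2: Ratio = 0.128 / 1.939 = 0.0660134
Step 3: Mass loss% = 0.0660134 * 100 = 6.60134% ≈ 6.60%

6.60%


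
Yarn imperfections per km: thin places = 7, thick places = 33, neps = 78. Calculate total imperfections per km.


Formula: Total = thin places + thick places + neps
Total = 7 + 33 + 78
Total = 118 imperfections/km

118 imperfections/km


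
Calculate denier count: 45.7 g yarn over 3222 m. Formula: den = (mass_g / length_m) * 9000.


Formula: den = (mass_g / length_m) * 9000
Substituting: den = (45.7 / 3222) * 9000
Intermediate: 45.7 / 3222 = 0.01418374 g/m
den = 0.01418374 * 9000 = 127.7 denier

127.7 denier


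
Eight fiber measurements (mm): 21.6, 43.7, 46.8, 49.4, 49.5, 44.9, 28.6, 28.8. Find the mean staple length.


Formula: Mean = sum of lengths / count
Sum = 21.6 + 43.7 + 46.8 + 49.4 + 49.5 + 44.9 + 28.6 + 28.8
Sum = 313.3 mm
Mean = 313.3 / 8 = 39.16 mm

39.16 mm


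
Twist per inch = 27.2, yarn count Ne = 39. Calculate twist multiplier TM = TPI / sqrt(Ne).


Formula: TM = TPI / sqrt(Ne)
Step 1: sqrt(Ne) = sqrt(39) = 6.245
Step 2: TM = 27.2 / 6.245 = 4.36

4.36 TM


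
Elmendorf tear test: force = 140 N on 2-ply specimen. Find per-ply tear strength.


Formula: Per-ply strength = Total force / Number of plies
Per-ply = 140 N / 2
Per-ply = 70 N

70 N


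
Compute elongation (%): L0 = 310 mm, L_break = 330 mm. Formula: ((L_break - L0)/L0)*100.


Formula: Elongation (%) = ((L_break - L0) / L0) * 100
Step 1: Extension = 330 - 310 = 20 mm
Step 2: Elongation = (20 / 310) * 100
Step 3: Elongation = 0.064516 * 100 = 6.4516% ≈ 6.5%

6.5%


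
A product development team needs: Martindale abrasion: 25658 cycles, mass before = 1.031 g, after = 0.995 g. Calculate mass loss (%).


Formula: Mass loss% = ((m_before - m_after) / m_before) * 100
Step 1: Mass loss = 1.031 - 0.995 = 0.036 g
Step 2: Ratio = 0.036 / 1.031 = 0.0349176
Step 3: Mass loss% = 0.0349176 * 100 = 3.49176% ≈ 3.49%

3.49%


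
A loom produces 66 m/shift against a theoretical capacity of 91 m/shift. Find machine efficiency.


Formula: Efficiency% = (Actual output / Theoretical output) * 100
Efficiency% = (66 / 91) * 100
Efficiency% = 0.725275 * 100 = 72.5275% ≈ 72.5%

72.5%


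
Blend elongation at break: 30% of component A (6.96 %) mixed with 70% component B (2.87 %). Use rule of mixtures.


Formula: Blend property = (fraction_A * property_A) + (fraction_B * property_B)
Step 1: Contribution A = 30/100 * 6.96 % = 2.088 %
Step 2: Contribution B = 70/100 * 2.87 % = 2.009 %
Step 3: Blend elongation at break = 2.088 + 2.009 = 4.097 %

4.097 %


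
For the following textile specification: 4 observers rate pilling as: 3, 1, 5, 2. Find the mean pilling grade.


Formula: Mean = sum / count
Sum = 3 + 1 + 5 + 2 = 11
Mean = 11 / 4 = 2.8

2.8


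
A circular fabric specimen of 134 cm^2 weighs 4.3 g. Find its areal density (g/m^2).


Formula: GSM = mass_g / area_m2
Step 1: Convert area: 134 cm^2 = 134 / 10000 = 0.0134 m^2
Step 2: GSM = 4.3 g / 0.0134 m^2 = 320.9 g/m^2

320.9 g/m^2


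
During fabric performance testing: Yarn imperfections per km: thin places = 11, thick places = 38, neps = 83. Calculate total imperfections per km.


Formula: Total = thin places + thick places + neps
Total = 11 + 38 + 83
Total = 132 imperfections/km

132 imperfections/km


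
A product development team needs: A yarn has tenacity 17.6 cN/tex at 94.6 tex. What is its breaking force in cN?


Formula: Breaking force = Tenacity * Linear density
F = 17.6 cN/tex * 94.6 tex
F = 1664.96 cN

1664.96 cN


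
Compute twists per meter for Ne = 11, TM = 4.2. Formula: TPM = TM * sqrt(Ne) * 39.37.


Formula: TPM = TM * sqrt(Ne) * 39.37
Step 1: sqrt(Ne) = sqrt(11) = 3.3166
Step 2: TM * sqrt(Ne) = 4.2 * 3.3166 = 13.9297
Step 3: TPM = 13.9297 * 39.37 = 548 twists/m

548 twists/m


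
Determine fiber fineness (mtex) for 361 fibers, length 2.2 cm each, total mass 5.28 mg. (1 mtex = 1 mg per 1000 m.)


Formula: fineness (mtex) = mass (mg) / total length (km) = (mass_mg / total_length_m) * 1000
Step 1: Convert fiber length: 2.2 cm = 0.022 m
Step 2: Total fiber length = 361 * 0.022 = 7.942 m
Step 3: Linear density = 5.28 mg / 7.942 m = 0.6648 mg/m
Step 4: fineness = 0.6648 * 1000 = 664.8 mtex

664.8 mtex


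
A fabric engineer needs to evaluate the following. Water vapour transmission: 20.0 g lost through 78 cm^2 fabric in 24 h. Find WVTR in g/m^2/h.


Formula: WVTR = mass_loss / (area * time)
Step 1: Convert area: 78 cm^2 = 0.0078 m^2
Step 2: WVTR = 20.0 g / (0.0078 m^2 * 24 h)
Step 3: WVTR = 20.0 / 0.1872 = 106.8 g/m^2/h

106.8 g/m^2/h


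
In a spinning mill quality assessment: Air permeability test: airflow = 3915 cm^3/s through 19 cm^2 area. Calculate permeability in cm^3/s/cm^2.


Formula: Air Permeability = Airflow / Test Area
AP = 3915 cm^3/s / 19 cm^2
AP = 206.1 cm^3/s/cm^2

206.1 cm^3/s/cm^2


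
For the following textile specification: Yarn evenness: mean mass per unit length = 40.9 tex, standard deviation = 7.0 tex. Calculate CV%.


Formula: CV% = (standard deviation / mean) * 100
Step 1: Ratio = 7.0 / 40.9 = 0.171149
Step 2: CV% = 0.171149 * 100 = 17.1149% ≈ 17.1%

17.1%


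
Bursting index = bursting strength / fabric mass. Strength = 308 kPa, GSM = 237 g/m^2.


Formula: Bursting Index = Bursting Strength / Fabric GSM
BI = 308 kPa / 237 g/m^2
BI = 1.300 kPa/(g/m^2)

1.300 kPa/(g/m^2)


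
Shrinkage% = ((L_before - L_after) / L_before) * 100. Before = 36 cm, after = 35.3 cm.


Formula: Shrinkage% = ((L_before - L_after) / L_before) * 100
Step 1: Shrinkage = 36 - 35.3 = 0.7 cm
Step 2: Shrinkage% = (0.7 / 36) * 100
Step 3: Shrinkage% = 0.019444 * 100 = 1.9444% ≈ 1.9%

1.9%


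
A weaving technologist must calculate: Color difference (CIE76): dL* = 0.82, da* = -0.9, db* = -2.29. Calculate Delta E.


Formula: Delta E = sqrt(dL*^2 + da*^2 + db*^2)
Step 1: dL*^2 = 0.82^2 = 0.6724
Step 2: da*^2 = (-0.9)^2 = 0.81
Step 3: db*^2 = (-2.29)^2 = 5.2441
Step 4: Sum = 0.6724 + 0.81 + 5.2441 = 6.7265
Step 5: Delta E = sqrt(6.7265) = 2.59

2.59 Delta E


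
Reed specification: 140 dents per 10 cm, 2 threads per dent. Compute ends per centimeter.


Formula: EPC = (dents per 10 cm * ends per dent) / 10
Step 1: Total ends per 10 cm = 140 * 2 = 280
Step 2: EPC = 280 / 10 = 28.0 ends/cm

28.0 ends/cm


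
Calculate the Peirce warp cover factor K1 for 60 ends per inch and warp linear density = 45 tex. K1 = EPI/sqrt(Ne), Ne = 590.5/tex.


Formula: K1 = EPI / sqrt(Ne), with Ne = 590.5 / tex_warp
Step 1: Ne = 590.5 / 45 = 13.122
Step 2: sqrt(Ne) = sqrt(13.122) = 3.6224
Step 3: K1 = 60 / 3.6224 = 16.6

16.6


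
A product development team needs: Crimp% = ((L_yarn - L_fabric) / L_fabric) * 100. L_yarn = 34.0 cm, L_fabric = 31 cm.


Formula: Crimp% = ((L_yarn - L_fabric) / L_fabric) * 100
Step 1: Extension = 34.0 - 31 = 3.0 cm
Step 2: Crimp% = (3.0 / 31) * 100
Step 3: Crimp% = 0.096774 * 100 = 9.6774% ≈ 9.7%

9.7%


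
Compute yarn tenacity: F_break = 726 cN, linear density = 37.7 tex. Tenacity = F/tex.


Formula: Tenacity = Breaking force / Linear density
Tenacity = 726 cN / 37.7 tex
Tenacity = 19.26 cN/tex

19.26 cN/tex


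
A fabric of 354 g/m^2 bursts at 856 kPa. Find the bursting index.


Formula: Bursting Index = Bursting Strength / Fabric GSM
BI = 856 kPa / 354 g/m^2
BI = 2.418 kPa/(g/m^2)

2.418 kPa/(g/m^2)


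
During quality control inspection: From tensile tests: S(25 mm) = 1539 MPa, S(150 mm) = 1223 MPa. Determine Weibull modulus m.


Formula: m = ln(L1/L2) / ln(S2/S1)
Step 1: ln(L1/L2) = ln(25/150) = -1.79176
Step 2: S2/S1 = 1223/1539 = 0.79467
Step 3: ln(S2/S1) = ln(0.79467) = -0.22983
Step 4: m = -1.79176 / -0.22983 = 7.80

7.80 (Weibull m)


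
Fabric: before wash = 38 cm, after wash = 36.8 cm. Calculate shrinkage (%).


Formula: Shrinkage% = ((L_before - L_after) / L_before) * 100
Step 1: Shrinkage = 38 - 36.8 = 1.2 cm
Step 2: Shrinkage% = (1.2 / 38) * 100
Step 3: Shrinkage% = 0.031579 * 100 = 3.1579% ≈ 3.2%

3.2%


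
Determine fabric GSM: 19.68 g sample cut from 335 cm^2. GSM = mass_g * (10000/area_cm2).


Formula: GSM = mass_g / area_m2
Step 1: Convert area: 335 cm^2 = 335 / 10000 = 0.0335 m^2
Step 2: GSM = 19.68 g / 0.0335 m^2 = 587.5 g/m^2

587.5 g/m^2


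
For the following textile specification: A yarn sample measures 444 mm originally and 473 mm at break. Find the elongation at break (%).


Formula: Elongation (%) = ((L_break - L0) / L0) * 100
Step 1: Extension = 473 - 444 = 29 mm
Step 2: Elongation = (29 / 444) * 100
Step 3: Elongation = 0.065315 * 100 = 6.5315% ≈ 6.5%

6.5%


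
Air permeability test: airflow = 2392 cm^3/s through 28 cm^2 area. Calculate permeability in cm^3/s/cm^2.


Formula: Air Permeability = Airflow / Test Area
AP = 2392 cm^3/s / 28 cm^2
AP = 85.4 cm^3/s/cm^2

85.4 cm^3/s/cm^2


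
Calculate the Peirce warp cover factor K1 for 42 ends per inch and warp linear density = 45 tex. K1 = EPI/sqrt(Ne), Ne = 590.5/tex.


Formula: K1 = EPI / sqrt(Ne), with Ne = 590.5 / tex_warp
Step 1: Ne = 590.5 / 45 = 13.122
Step 2: sqrt(Ne) = sqrt(13.122) = 3.6224
Step 3: K1 = 42 / 3.6224 = 11.6

11.6


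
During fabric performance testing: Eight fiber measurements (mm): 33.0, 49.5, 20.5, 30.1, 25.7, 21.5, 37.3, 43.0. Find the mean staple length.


Formula: Mean = sum of lengths / count
Sum = 33.0 + 49.5 + 20.5 + 30.1 + 25.7 + 21.5 + 37.3 + 43.0
Sum = 260.6 mm
Mean = 260.6 / 8 = 32.58 mm

32.58 mm


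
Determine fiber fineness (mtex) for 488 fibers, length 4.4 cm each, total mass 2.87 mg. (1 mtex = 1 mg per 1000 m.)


Formula: fineness (mtex) = mass (mg) / total length (km) = (mass_mg / total_length_m) * 1000
Step 1: Convert fiber length: 4.4 cm = 0.044 m
Step 2: Total fiber length = 488 * 0.044 = 21.472 m
Step 3: Linear density = 2.87 mg / 21.472 m = 0.1337 mg/m
Step 4: fineness = 0.1337 * 1000 = 133.7 mtex

133.7 mtex


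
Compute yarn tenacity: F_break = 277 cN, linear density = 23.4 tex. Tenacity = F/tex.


Formula: Tenacity = Breaking force / Linear density
Tenacity = 277 cN / 23.4 tex
Tenacity = 11.84 cN/tex

11.84 cN/tex


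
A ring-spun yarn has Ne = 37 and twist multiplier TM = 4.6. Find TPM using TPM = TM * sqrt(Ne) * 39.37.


Formula: TPM = TM * sqrt(Ne) * 39.37
Step 1: sqrt(Ne) = sqrt(37) = 6.0828
Step 2: TM * sqrt(Ne) = 4.6 * 6.0828 = 27.9809
Step 3: TPM = 27.9809 * 39.37 = 1102 twists/m

1102 twists/m


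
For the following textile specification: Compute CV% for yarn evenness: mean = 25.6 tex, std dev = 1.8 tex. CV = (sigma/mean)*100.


Formula: CV% = (standard deviation / mean) * 100
Step 1: Ratio = 1.8 / 25.6 = 0.070313
Step 2: CV% = 0.070313 * 100 = 7.0313% ≈ 7.0%

7.0%


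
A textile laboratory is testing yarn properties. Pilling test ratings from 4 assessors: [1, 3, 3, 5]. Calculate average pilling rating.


Formula: Mean = sum / count
Sum = 1 + 3 + 3 + 5 = 12
Mean = 12 / 4 = 3.0

3.0


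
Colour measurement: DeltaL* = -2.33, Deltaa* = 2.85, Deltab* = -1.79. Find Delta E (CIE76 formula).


Formula: Delta E = sqrt(dL*^2 + da*^2 + db*^2)
Step 1: dL*^2 = (-2.33)^2 = 5.4289
Step 2: da*^2 = 2.85^2 = 8.1225
Step 3: db*^2 = (-1.79)^2 = 3.2041
Step 4: Sum = 5.4289 + 8.1225 + 3.2041 = 16.7555
Step 5: Delta E = sqrt(16.7555) = 4.09

4.09 Delta E


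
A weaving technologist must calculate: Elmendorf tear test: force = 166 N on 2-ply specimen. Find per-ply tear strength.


Formula: Per-ply strength = Total force / Number of plies
Per-ply = 166 N / 2
Per-ply = 83 N

83 N


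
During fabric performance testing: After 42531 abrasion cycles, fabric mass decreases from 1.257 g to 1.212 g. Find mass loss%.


Formula: Mass loss% = ((m_before - m_after) / m_before) * 100
Step 1: Mass loss = 1.257 - 1.212 = 0.045 g
Step 2: Ratio = 0.045 / 1.257 = 0.0357995
Step 3: Mass loss% = 0.0357995 * 100 = 3.57995% ≈ 3.58%

3.58%


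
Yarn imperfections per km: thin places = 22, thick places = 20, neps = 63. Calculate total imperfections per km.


Formula: Total = thin places + thick places + neps
Total = 22 + 20 + 63
Total = 105 imperfections/km

105 imperfections/km


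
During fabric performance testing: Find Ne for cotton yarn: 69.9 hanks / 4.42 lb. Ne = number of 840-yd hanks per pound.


Formula: Ne = hanks / mass_lb
Substituting: Ne = 69.9 / 4.42
Ne = 15.8

15.8 Ne


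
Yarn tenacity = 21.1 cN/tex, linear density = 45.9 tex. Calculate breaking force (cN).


Formula: Breaking force = Tenacity * Linear density
F = 21.1 cN/tex * 45.9 tex
F = 968.49 cN

968.49 cN


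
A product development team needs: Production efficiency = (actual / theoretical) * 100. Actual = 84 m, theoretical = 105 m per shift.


Formula: Efficiency% = (Actual output / Theoretical output) * 100
Efficiency% = (84 / 105) * 100
Efficiency% = 0.8 * 100 = 80.0%

80.0%


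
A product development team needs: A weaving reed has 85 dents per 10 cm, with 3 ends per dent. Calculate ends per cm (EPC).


Formula: EPC = (dents per 10 cm * ends per dent) / 10
Step 1: Total ends per 10 cm = 85 * 3 = 255
Step 2: EPC = 255 / 10 = 25.5 ends/cm

25.5 ends/cm


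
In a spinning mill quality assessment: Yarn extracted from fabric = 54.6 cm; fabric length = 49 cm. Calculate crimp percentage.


Formula: Crimp% = ((L_yarn - L_fabric) / L_fabric) * 100
Step 1: Extension = 54.6 - 49 = 5.6 cm
Step 2: Crimp% = (5.6 / 49) * 100
Step 3: Crimp% = 0.114286 * 100 = 11.4286% ≈ 11.4%

11.4%


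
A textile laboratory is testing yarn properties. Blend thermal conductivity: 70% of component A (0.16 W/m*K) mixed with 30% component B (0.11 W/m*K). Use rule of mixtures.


Formula: Blend property = (fraction_A * property_A) + (fraction_B * property_B)
Step 1: Contribution A = 70/100 * 0.16 W/m*K = 0.112 W/m*K
Step 2: Contribution B = 30/100 * 0.11 W/m*K = 0.033 W/m*K
Step 3: Blend thermal conductivity = 0.112 + 0.033 = 0.145 W/m*K

0.145 W/m*K


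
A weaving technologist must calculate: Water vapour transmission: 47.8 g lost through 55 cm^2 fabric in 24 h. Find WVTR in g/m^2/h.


Formula: WVTR = mass_loss / (area * time)
Step 1: Convert area: 55 cm^2 = 0.0055 m^2
Step 2: WVTR = 47.8 g / (0.0055 m^2 * 24 h)
Step 3: WVTR = 47.8 / 0.132 = 362.1 g/m^2/h

362.1 g/m^2/h


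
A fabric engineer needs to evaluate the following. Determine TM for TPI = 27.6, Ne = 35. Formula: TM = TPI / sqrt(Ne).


Formula: TM = TPI / sqrt(Ne)
Step 1: sqrt(Ne) = sqrt(35) = 5.9161
Step 2: TM = 27.6 / 5.9161 = 4.67

4.67 TM


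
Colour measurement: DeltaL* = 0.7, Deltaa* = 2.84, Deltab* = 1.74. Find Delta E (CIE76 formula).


Formula: Delta E = sqrt(dL*^2 + da*^2 + db*^2)
Step 1: dL*^2 = 0.7^2 = 0.49
Step 2: da*^2 = 2.84^2 = 8.0656
Step 3: db*^2 = 1.74^2 = 3.0276
Step 4: Sum = 0.49 + 8.0656 + 3.0276 = 11.5832
Step 5: Delta E = sqrt(11.5832) = 3.4

3.4 Delta E


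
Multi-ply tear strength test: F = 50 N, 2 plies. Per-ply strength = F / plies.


Formula: Per-ply strength = Total force / Number of plies
Per-ply = 50 N / 2
Per-ply = 25 N

25 N


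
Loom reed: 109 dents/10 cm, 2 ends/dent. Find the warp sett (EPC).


Formula: EPC = (dents per 10 cm * ends per dent) / 10
Step 1: Total ends per 10 cm = 109 * 2 = 218
Step 2: EPC = 218 / 10 = 21.8 ends/cm

21.8 ends/cm


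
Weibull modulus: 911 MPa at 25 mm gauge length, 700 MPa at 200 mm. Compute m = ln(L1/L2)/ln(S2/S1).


Formula: m = ln(L1/L2) / ln(S2/S1)
Step 1: ln(L1/L2) = ln(25/200) = -2.07944
Step 2: S2/S1 = 700/911 = 0.76839
Step 3: ln(S2/S1) = ln(0.76839) = -0.26346
Step 4: m = -2.07944 / -0.26346 = 7.89

7.89 (Weibull m)


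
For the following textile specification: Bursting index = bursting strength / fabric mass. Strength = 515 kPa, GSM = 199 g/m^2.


Formula: Bursting Index = Bursting Strength / Fabric GSM
BI = 515 kPa / 199 g/m^2
BI = 2.588 kPa/(g/m^2)

2.588 kPa/(g/m^2)


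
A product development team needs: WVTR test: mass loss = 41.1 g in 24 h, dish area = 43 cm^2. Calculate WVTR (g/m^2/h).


Formula: WVTR = mass_loss / (area * time)
Step 1: Convert area: 43 cm^2 = 0.0043 m^2
Step 2: WVTR = 41.1 g / (0.0043 m^2 * 24 h)
Step 3: WVTR = 41.1 / 0.1032 = 398.3 g/m^2/h

398.3 g/m^2/h


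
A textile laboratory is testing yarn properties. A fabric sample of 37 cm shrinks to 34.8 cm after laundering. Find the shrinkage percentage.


Formula: Shrinkage% = ((L_before - L_after) / L_before) * 100
Step 1: Shrinkage = 37 - 34.8 = 2.2 cm
Step 2: Shrinkage% = (2.2 / 37) * 100
Step 3: Shrinkage% = 0.059459 * 100 = 5.9459% ≈ 5.9%

5.9%


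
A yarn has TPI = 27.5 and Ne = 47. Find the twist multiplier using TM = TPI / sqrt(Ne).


Formula: TM = TPI / sqrt(Ne)
Step 1: sqrt(Ne) = sqrt(47) = 6.8557
Step 2: TM = 27.5 / 6.8557 = 4.01

4.01 TM


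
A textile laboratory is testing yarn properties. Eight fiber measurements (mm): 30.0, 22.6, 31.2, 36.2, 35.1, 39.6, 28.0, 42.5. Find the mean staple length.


Formula: Mean = sum of lengths / count
Sum = 30.0 + 22.6 + 31.2 + 36.2 + 35.1 + 39.6 + 28.0 + 42.5
Sum = 265.2 mm
Mean = 265.2 / 8 = 33.15 mm

33.15 mm


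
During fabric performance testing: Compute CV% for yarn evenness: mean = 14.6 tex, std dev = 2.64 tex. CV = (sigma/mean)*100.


Formula: CV% = (standard deviation / mean) * 100
Step 1: Ratio = 2.64 / 14.6 = 0.180822
Step 2: CV% = 0.180822 * 100 = 18.0822% ≈ 18.1%

18.1%


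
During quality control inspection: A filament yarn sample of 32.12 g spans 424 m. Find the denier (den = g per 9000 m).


Formula: den = (mass_g / length_m) * 9000
Substituting: den = (32.12 / 424) * 9000
Intermediate: 32.12 / 424 = 0.07575472 g/m
den = 0.07575472 * 9000 = 681.8 denier

681.8 denier


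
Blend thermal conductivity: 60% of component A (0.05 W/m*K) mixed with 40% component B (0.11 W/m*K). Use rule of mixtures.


Formula: Blend property = (fraction_A * property_A) + (fraction_B * property_B)
Step 1: Contribution A = 60/100 * 0.05 W/m*K = 0.03 W/m*K
Step 2: Contribution B = 40/100 * 0.11 W/m*K = 0.044 W/m*K
Step 3: Blend thermal conductivity = 0.03 + 0.044 = 0.074 W/m*K

0.074 W/m*K


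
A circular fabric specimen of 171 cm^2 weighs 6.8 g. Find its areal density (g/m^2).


Formula: GSM = mass_g / area_m2
Step 1: Convert area: 171 cm^2 = 171 / 10000 = 0.0171 m^2
Step 2: GSM = 6.8 g / 0.0171 m^2 = 397.7 g/m^2

397.7 g/m^2


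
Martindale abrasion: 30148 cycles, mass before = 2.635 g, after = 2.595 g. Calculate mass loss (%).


Formula: Mass loss% = ((m_before - m_after) / m_before) * 100
Step 1: Mass loss = 2.635 - 2.595 = 0.04 g
Step 2: Ratio = 0.04 / 2.635 = 0.0151803
Step 3: Mass loss% = 0.0151803 * 100 = 1.51803% ≈ 1.52%

1.52%
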